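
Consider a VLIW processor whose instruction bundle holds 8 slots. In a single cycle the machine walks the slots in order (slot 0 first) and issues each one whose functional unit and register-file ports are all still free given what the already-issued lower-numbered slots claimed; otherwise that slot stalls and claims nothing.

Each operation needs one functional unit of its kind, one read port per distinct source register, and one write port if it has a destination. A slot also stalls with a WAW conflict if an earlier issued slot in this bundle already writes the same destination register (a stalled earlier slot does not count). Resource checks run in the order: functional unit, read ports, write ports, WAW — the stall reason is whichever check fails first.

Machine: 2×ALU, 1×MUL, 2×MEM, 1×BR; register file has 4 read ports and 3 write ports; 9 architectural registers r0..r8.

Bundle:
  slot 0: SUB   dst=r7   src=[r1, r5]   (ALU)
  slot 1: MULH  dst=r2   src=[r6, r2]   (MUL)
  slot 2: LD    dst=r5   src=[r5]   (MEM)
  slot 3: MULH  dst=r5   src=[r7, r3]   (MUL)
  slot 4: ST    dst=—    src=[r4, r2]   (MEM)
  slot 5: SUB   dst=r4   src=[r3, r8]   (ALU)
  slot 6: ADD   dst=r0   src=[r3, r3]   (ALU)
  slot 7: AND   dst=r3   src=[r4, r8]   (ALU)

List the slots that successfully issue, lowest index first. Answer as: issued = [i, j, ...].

slot 0 (ALU): ISSUE — free A1,Mu1,Ld2,B1 rp2 wp2
slot 1 (MUL): ISSUE — free A1,Mu0,Ld2,B1 rp0 wp1
slot 2 (MEM): stall RD_PORT — free A1,Mu0,Ld2,B1 rp0 wp1
slot 3 (MUL): stall FU — free A1,Mu0,Ld2,B1 rp0 wp1
slot 4 (MEM): stall RD_PORT — free A1,Mu0,Ld2,B1 rp0 wp1
slot 5 (ALU): stall RD_PORT — free A1,Mu0,Ld2,B1 rp0 wp1
slot 6 (ALU): stall RD_PORT — free A1,Mu0,Ld2,B1 rp0 wp1
slot 7 (ALU): stall RD_PORT — free A1,Mu0,Ld2,B1 rp0 wp1

issued = [0, 1]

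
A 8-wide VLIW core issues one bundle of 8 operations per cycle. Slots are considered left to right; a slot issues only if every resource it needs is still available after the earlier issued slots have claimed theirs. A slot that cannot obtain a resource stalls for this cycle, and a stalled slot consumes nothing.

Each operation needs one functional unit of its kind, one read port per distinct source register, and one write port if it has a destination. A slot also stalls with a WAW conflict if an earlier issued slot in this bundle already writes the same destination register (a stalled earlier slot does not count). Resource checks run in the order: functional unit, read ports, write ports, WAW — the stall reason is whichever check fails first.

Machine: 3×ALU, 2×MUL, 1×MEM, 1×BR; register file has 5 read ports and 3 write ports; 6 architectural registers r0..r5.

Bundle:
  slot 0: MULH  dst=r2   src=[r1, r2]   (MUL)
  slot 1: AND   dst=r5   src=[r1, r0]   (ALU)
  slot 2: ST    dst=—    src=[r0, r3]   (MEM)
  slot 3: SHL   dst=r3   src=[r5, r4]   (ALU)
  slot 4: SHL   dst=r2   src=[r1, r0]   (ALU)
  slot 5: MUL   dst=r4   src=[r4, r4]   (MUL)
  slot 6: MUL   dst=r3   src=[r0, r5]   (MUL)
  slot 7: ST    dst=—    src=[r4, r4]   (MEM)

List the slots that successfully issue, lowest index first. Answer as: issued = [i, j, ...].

issued = [0, 1, 5]

[0] MUL needs rd=2 wr=1: ok; after: ALU=3 MUL=1 MEM=1 BR=1, R=3, W=2
[1] ALU needs rd=2 wr=1: ok; after: ALU=2 MUL=1 MEM=1 BR=1, R=1, W=1
[2] MEM needs rd=2 wr=0: RD_PORT; after: ALU=2 MUL=1 MEM=1 BR=1, R=1, W=1
[3] ALU needs rd=2 wr=1: RD_PORT; after: ALU=2 MUL=1 MEM=1 BR=1, R=1, W=1
[4] ALU needs rd=2 wr=1: RD_PORT; after: ALU=2 MUL=1 MEM=1 BR=1, R=1, W=1
[5] MUL needs rd=1 wr=1: ok; after: ALU=2 MUL=0 MEM=1 BR=1, R=0, W=0
[6] MUL needs rd=2 wr=1: FU; after: ALU=2 MUL=0 MEM=1 BR=1, R=0, W=0
[7] MEM needs rd=1 wr=0: RD_PORT; after: ALU=2 MUL=0 MEM=1 BR=1, R=0, W=0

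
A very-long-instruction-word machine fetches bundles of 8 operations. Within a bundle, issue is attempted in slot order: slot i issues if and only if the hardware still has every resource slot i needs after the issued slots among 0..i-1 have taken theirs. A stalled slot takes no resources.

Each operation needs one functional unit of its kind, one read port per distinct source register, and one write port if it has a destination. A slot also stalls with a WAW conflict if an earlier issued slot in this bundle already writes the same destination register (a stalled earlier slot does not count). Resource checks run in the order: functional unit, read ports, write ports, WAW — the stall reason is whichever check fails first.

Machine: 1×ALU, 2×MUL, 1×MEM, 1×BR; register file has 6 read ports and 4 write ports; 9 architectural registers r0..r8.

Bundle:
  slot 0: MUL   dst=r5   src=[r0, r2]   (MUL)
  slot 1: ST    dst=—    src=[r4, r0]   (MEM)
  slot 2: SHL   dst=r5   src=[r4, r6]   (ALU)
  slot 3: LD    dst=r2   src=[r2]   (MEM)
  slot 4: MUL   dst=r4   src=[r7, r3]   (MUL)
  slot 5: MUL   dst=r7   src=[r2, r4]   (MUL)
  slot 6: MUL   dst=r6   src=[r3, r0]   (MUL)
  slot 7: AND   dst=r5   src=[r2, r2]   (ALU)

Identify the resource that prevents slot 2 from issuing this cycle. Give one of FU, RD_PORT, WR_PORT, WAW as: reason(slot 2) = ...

reason(slot 2) = WAW

(0) want 1×MUL +2rd +1wr — yes → AL1|MU1|ME1|BR1|rd4|wr3
(1) want 1×MEM +2rd +0wr — yes → AL1|MU1|ME0|BR1|rd2|wr3
(2) want 1×ALU +2rd +1wr — WAW → AL1|MU1|ME0|BR1|rd2|wr3
(3) want 1×MEM +1rd +1wr — FU → AL1|MU1|ME0|BR1|rd2|wr3
(4) want 1×MUL +2rd +1wr — yes → AL1|MU0|ME0|BR1|rd0|wr2
(5) want 1×MUL +2rd +1wr — FU → AL1|MU0|ME0|BR1|rd0|wr2
(6) want 1×MUL +2rd +1wr — FU → AL1|MU0|ME0|BR1|rd0|wr2
(7) want 1×ALU +1rd +1wr — RD_PORT → AL1|MU0|ME0|BR1|rd0|wr2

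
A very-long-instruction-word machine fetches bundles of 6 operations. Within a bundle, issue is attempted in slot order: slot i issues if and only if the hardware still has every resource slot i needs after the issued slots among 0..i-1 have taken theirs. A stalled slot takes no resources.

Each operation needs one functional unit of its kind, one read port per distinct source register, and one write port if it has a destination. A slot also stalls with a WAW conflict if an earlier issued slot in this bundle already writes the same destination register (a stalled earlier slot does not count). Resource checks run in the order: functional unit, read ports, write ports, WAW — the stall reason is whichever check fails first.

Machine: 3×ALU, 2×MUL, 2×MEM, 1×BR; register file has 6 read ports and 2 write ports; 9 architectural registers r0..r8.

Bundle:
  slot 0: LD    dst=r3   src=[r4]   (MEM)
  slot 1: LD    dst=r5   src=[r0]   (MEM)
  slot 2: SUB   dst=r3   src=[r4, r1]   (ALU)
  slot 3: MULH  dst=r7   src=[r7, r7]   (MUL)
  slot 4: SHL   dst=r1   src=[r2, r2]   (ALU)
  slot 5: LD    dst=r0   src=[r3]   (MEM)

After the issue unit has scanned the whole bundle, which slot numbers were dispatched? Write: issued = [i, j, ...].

issued = [0, 1]

  0. MEM→r3 ⇒ go  {3A/2Mu/1Ld/1B | 5r 1w}
  1. MEM→r5 ⇒ go  {3A/2Mu/0Ld/1B | 4r 0w}
  2. ALU→r3 ⇒ no(WR_PORT)  {3A/2Mu/0Ld/1B | 4r 0w}
  3. MUL→r7 ⇒ no(WR_PORT)  {3A/2Mu/0Ld/1B | 4r 0w}
  4. ALU→r1 ⇒ no(WR_PORT)  {3A/2Mu/0Ld/1B | 4r 0w}
  5. MEM→r0 ⇒ no(FU)  {3A/2Mu/0Ld/1B | 4r 0w}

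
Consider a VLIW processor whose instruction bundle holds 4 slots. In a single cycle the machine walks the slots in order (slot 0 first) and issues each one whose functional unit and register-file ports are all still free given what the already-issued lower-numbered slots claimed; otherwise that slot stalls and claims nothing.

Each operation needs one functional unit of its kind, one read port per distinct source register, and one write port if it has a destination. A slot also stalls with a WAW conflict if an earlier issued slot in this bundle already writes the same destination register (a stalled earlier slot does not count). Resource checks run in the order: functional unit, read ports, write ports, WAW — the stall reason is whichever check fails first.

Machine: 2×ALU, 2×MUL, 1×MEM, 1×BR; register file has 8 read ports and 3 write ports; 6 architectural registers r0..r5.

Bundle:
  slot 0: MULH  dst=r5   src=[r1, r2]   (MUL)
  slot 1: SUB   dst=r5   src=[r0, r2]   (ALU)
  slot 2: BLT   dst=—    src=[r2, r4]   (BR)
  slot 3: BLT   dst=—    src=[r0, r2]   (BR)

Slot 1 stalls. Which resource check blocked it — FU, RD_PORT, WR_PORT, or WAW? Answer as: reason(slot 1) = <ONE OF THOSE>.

reason(slot 1) = WAW

[0] MUL needs rd=2 wr=1: ok; after: ALU=2 MUL=1 MEM=1 BR=1, R=6, W=2
[1] ALU needs rd=2 wr=1: WAW; after: ALU=2 MUL=1 MEM=1 BR=1, R=6, W=2
[2] BR needs rd=2 wr=0: ok; after: ALU=2 MUL=1 MEM=1 BR=0, R=4, W=2
[3] BR needs rd=2 wr=0: FU; after: ALU=2 MUL=1 MEM=1 BR=0, R=4, W=2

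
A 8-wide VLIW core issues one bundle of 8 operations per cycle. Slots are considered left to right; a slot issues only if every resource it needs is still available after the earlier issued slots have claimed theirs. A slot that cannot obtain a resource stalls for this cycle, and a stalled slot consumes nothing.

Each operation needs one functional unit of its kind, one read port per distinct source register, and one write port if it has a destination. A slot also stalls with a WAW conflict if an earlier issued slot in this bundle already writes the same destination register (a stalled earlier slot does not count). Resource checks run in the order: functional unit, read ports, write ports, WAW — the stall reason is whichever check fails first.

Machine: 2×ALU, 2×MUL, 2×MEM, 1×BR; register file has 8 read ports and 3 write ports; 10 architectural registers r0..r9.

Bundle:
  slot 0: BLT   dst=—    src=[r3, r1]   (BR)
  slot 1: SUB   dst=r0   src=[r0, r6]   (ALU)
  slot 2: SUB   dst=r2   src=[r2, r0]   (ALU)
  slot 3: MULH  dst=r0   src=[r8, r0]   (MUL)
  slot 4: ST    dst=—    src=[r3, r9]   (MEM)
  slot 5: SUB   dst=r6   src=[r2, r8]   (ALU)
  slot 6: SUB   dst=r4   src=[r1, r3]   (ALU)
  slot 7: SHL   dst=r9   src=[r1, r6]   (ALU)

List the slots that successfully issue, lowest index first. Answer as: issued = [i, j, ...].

issued = [0, 1, 2, 4]

[0] BR needs rd=2 wr=0: ok; after: ALU=2 MUL=2 MEM=2 BR=0, R=6, W=3
[1] ALU needs rd=2 wr=1: ok; after: ALU=1 MUL=2 MEM=2 BR=0, R=4, W=2
[2] ALU needs rd=2 wr=1: ok; after: ALU=0 MUL=2 MEM=2 BR=0, R=2, W=1
[3] MUL needs rd=2 wr=1: WAW; after: ALU=0 MUL=2 MEM=2 BR=0, R=2, W=1
[4] MEM needs rd=2 wr=0: ok; after: ALU=0 MUL=2 MEM=1 BR=0, R=0, W=1
[5] ALU needs rd=2 wr=1: FU; after: ALU=0 MUL=2 MEM=1 BR=0, R=0, W=1
[6] ALU needs rd=2 wr=1: FU; after: ALU=0 MUL=2 MEM=1 BR=0, R=0, W=1
[7] ALU needs rd=2 wr=1: FU; after: ALU=0 MUL=2 MEM=1 BR=0, R=0, W=1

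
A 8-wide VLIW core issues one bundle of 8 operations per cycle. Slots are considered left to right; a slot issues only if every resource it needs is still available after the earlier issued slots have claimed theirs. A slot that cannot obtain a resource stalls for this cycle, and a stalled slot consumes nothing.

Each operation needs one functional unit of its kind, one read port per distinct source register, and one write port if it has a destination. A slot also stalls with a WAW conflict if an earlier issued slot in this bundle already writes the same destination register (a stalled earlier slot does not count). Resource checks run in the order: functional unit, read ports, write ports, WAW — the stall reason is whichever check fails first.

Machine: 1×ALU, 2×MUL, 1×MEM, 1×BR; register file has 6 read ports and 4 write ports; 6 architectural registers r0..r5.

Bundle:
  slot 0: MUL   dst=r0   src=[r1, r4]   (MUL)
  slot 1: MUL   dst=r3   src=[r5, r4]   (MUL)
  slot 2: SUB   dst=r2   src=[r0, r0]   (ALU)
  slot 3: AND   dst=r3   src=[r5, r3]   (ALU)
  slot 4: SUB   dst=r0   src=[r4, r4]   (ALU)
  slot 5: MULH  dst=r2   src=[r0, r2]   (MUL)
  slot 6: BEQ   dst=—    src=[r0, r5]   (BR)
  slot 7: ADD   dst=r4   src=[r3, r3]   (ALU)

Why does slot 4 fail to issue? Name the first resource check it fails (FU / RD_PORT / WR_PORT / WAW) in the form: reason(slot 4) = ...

  0. MUL→r0 ⇒ go  {1A/1Mu/1Ld/1B | 4r 3w}
  1. MUL→r3 ⇒ go  {1A/0Mu/1Ld/1B | 2r 2w}
  2. ALU→r2 ⇒ go  {0A/0Mu/1Ld/1B | 1r 1w}
  3. ALU→r3 ⇒ no(FU)  {0A/0Mu/1Ld/1B | 1r 1w}
  4. ALU→r0 ⇒ no(FU)  {0A/0Mu/1Ld/1B | 1r 1w}
  5. MUL→r2 ⇒ no(FU)  {0A/0Mu/1Ld/1B | 1r 1w}
  6. BR ⇒ no(RD_PORT)  {0A/0Mu/1Ld/1B | 1r 1w}
  7. ALU→r4 ⇒ no(FU)  {0A/0Mu/1Ld/1B | 1r 1w}

reason(slot 4) = FU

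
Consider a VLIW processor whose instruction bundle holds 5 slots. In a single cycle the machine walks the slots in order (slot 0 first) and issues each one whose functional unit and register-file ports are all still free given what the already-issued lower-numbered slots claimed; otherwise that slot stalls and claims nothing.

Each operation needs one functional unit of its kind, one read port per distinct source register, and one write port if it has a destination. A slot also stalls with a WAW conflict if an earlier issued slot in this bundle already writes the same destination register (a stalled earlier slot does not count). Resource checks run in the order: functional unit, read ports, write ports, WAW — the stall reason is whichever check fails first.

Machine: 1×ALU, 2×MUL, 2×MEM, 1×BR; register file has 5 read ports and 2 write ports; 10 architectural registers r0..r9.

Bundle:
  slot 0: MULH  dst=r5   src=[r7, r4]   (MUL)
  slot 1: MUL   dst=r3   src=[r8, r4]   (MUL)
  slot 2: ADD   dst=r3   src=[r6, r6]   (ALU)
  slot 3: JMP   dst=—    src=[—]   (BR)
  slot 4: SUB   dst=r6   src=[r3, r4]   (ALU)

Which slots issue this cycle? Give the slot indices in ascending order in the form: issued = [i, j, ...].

slot 0 (MUL): ISSUE — free A1,Mu1,Ld2,B1 rp3 wp1
slot 1 (MUL): ISSUE — free A1,Mu0,Ld2,B1 rp1 wp0
slot 2 (ALU): stall WR_PORT — free A1,Mu0,Ld2,B1 rp1 wp0
slot 3 (BR): ISSUE — free A1,Mu0,Ld2,B0 rp1 wp0
slot 4 (ALU): stall RD_PORT — free A1,Mu0,Ld2,B0 rp1 wp0

issued = [0, 1, 3]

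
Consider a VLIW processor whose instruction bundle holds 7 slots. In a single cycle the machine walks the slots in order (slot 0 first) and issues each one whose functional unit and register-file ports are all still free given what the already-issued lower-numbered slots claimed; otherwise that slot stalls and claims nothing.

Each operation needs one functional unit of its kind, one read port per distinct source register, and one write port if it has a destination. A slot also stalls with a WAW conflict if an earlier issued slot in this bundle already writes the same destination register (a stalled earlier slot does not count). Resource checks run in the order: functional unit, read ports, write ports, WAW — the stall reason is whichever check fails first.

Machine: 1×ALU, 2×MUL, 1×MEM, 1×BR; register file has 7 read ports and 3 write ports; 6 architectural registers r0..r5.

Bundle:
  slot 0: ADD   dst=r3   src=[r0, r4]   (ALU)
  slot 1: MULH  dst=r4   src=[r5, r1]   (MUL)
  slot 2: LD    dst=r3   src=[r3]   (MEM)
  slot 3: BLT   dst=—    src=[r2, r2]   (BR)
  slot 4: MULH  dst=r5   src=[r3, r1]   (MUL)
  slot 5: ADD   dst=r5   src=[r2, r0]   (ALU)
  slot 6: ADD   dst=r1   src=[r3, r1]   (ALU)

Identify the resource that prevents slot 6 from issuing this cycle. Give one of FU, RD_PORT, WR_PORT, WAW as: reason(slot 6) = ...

#0 ALU src=r0,r4 dispatched  <A:0 Mu:2 Ld:1 B:1 rd:5 wr:2>
#1 MUL src=r5,r1 dispatched  <A:0 Mu:1 Ld:1 B:1 rd:3 wr:1>
#2 MEM src=r3 held:WAW  <A:0 Mu:1 Ld:1 B:1 rd:3 wr:1>
#3 BR src=r2,r2 dispatched  <A:0 Mu:1 Ld:1 B:0 rd:2 wr:1>
#4 MUL src=r3,r1 dispatched  <A:0 Mu:0 Ld:1 B:0 rd:0 wr:0>
#5 ALU src=r2,r0 held:FU  <A:0 Mu:0 Ld:1 B:0 rd:0 wr:0>
#6 ALU src=r3,r1 held:FU  <A:0 Mu:0 Ld:1 B:0 rd:0 wr:0>

reason(slot 6) = FU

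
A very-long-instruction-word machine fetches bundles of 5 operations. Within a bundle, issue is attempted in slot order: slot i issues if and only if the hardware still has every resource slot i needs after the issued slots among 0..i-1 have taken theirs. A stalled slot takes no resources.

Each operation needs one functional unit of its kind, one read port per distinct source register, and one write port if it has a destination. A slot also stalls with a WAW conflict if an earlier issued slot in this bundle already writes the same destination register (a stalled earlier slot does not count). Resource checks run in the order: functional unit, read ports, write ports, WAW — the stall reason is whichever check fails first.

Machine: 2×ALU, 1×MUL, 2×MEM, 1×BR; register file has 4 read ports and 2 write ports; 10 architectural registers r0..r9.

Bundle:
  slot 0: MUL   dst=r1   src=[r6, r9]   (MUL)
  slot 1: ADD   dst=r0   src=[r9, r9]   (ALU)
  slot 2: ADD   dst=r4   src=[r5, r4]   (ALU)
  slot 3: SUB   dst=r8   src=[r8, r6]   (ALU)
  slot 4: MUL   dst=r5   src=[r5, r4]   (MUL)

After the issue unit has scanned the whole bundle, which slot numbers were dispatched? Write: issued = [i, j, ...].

issued = [0, 1]

  0. MUL→r1 ⇒ go  {2A/0Mu/2Ld/1B | 2r 1w}
  1. ALU→r0 ⇒ go  {1A/0Mu/2Ld/1B | 1r 0w}
  2. ALU→r4 ⇒ no(RD_PORT)  {1A/0Mu/2Ld/1B | 1r 0w}
  3. ALU→r8 ⇒ no(RD_PORT)  {1A/0Mu/2Ld/1B | 1r 0w}
  4. MUL→r5 ⇒ no(FU)  {1A/0Mu/2Ld/1B | 1r 0w}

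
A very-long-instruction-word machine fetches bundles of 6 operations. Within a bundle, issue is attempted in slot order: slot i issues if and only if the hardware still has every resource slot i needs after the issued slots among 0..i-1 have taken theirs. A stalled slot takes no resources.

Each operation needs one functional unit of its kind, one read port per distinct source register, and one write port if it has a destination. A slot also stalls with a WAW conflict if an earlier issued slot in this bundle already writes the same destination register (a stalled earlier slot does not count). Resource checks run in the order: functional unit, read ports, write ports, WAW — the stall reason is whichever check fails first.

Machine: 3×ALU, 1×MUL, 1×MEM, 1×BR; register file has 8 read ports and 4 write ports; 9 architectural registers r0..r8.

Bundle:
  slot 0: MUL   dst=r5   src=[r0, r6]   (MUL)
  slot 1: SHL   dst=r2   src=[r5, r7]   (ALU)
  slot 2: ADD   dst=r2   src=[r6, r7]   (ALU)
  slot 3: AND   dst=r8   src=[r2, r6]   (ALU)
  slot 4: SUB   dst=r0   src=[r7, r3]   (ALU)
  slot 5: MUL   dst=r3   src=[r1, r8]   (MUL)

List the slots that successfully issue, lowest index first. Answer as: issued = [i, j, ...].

issued = [0, 1, 3, 4]

#0 MUL src=r0,r6 dispatched  <A:3 Mu:0 Ld:1 B:1 rd:6 wr:3>
#1 ALU src=r5,r7 dispatched  <A:2 Mu:0 Ld:1 B:1 rd:4 wr:2>
#2 ALU src=r6,r7 held:WAW  <A:2 Mu:0 Ld:1 B:1 rd:4 wr:2>
#3 ALU src=r2,r6 dispatched  <A:1 Mu:0 Ld:1 B:1 rd:2 wr:1>
#4 ALU src=r7,r3 dispatched  <A:0 Mu:0 Ld:1 B:1 rd:0 wr:0>
#5 MUL src=r1,r8 held:FU  <A:0 Mu:0 Ld:1 B:1 rd:0 wr:0>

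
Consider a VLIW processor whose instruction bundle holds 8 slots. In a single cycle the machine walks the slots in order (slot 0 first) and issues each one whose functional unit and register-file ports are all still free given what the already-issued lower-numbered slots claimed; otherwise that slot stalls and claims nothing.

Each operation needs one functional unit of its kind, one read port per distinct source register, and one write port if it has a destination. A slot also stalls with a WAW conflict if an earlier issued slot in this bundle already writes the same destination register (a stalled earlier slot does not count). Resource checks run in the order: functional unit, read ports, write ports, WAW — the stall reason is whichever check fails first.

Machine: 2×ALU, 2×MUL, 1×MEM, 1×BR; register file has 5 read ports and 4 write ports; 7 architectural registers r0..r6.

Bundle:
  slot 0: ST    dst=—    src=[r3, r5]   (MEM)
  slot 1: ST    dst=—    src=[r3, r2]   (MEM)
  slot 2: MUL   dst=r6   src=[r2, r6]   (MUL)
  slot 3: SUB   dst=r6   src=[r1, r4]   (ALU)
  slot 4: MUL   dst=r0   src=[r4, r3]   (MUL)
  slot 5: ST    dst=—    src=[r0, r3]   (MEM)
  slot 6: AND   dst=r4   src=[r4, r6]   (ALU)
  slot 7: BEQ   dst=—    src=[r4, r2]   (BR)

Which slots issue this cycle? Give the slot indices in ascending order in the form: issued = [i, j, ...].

(0) want 1×MEM +2rd +0wr — yes → AL2|MU2|ME0|BR1|rd3|wr4
(1) want 1×MEM +2rd +0wr — FU → AL2|MU2|ME0|BR1|rd3|wr4
(2) want 1×MUL +2rd +1wr — yes → AL2|MU1|ME0|BR1|rd1|wr3
(3) want 1×ALU +2rd +1wr — RD_PORT → AL2|MU1|ME0|BR1|rd1|wr3
(4) want 1×MUL +2rd +1wr — RD_PORT → AL2|MU1|ME0|BR1|rd1|wr3
(5) want 1×MEM +2rd +0wr — FU → AL2|MU1|ME0|BR1|rd1|wr3
(6) want 1×ALU +2rd +1wr — RD_PORT → AL2|MU1|ME0|BR1|rd1|wr3
(7) want 1×BR +2rd +0wr — RD_PORT → AL2|MU1|ME0|BR1|rd1|wr3

issued = [0, 2]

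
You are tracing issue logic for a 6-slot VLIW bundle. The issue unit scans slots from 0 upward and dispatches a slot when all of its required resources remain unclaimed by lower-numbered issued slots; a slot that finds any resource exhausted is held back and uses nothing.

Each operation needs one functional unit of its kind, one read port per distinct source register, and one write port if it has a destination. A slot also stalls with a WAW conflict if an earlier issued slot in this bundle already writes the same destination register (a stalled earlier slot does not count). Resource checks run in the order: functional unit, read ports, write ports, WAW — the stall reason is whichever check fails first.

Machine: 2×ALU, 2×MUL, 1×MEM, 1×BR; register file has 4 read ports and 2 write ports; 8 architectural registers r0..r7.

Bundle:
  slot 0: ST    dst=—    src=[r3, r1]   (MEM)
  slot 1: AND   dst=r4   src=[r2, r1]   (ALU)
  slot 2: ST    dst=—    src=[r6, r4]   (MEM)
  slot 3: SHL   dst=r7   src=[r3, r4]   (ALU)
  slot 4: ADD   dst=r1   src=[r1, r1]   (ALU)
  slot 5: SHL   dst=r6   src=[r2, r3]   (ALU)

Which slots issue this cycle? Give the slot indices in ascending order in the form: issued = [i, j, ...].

(0) want 1×MEM +2rd +0wr — yes → AL2|MU2|ME0|BR1|rd2|wr2
(1) want 1×ALU +2rd +1wr — yes → AL1|MU2|ME0|BR1|rd0|wr1
(2) want 1×MEM +2rd +0wr — FU → AL1|MU2|ME0|BR1|rd0|wr1
(3) want 1×ALU +2rd +1wr — RD_PORT → AL1|MU2|ME0|BR1|rd0|wr1
(4) want 1×ALU +1rd +1wr — RD_PORT → AL1|MU2|ME0|BR1|rd0|wr1
(5) want 1×ALU +2rd +1wr — RD_PORT → AL1|MU2|ME0|BR1|rd0|wr1

issued = [0, 1]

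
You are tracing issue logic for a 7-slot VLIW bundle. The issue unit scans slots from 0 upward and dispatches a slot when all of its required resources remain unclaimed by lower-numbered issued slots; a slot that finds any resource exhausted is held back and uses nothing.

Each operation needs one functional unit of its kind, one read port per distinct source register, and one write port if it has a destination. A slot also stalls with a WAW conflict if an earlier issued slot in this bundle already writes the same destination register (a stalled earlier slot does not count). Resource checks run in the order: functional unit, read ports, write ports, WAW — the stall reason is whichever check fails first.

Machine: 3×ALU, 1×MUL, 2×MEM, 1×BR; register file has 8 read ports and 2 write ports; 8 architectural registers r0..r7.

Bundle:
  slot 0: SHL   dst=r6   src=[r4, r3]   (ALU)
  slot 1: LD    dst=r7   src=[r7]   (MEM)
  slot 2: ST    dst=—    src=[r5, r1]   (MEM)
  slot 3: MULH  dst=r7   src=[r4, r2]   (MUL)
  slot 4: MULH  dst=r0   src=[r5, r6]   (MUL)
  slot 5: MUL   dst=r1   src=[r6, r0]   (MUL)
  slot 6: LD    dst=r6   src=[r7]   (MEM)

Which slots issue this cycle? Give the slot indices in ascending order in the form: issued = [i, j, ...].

issued = [0, 1, 2]

[0] ALU needs rd=2 wr=1: ok; after: ALU=2 MUL=1 MEM=2 BR=1, R=6, W=1
[1] MEM needs rd=1 wr=1: ok; after: ALU=2 MUL=1 MEM=1 BR=1, R=5, W=0
[2] MEM needs rd=2 wr=0: ok; after: ALU=2 MUL=1 MEM=0 BR=1, R=3, W=0
[3] MUL needs rd=2 wr=1: WR_PORT; after: ALU=2 MUL=1 MEM=0 BR=1, R=3, W=0
[4] MUL needs rd=2 wr=1: WR_PORT; after: ALU=2 MUL=1 MEM=0 BR=1, R=3, W=0
[5] MUL needs rd=2 wr=1: WR_PORT; after: ALU=2 MUL=1 MEM=0 BR=1, R=3, W=0
[6] MEM needs rd=1 wr=1: FU; after: ALU=2 MUL=1 MEM=0 BR=1, R=3, W=0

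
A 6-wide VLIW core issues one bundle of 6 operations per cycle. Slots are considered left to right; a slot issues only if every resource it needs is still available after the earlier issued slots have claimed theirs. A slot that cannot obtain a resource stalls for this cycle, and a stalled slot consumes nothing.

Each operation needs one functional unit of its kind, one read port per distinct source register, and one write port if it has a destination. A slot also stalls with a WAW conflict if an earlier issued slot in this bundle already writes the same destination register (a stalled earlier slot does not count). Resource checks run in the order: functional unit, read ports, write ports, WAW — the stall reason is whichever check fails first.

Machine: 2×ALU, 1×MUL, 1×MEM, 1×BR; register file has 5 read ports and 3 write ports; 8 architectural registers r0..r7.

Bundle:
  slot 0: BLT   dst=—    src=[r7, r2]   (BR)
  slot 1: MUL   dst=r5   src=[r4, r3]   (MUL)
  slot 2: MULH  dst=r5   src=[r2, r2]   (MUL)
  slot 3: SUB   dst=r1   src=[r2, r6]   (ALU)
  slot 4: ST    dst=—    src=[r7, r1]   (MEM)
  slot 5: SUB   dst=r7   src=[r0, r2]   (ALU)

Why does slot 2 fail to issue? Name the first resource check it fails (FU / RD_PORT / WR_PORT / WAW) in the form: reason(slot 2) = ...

reason(slot 2) = FU

[0] BR needs rd=2 wr=0: ok; after: ALU=2 MUL=1 MEM=1 BR=0, R=3, W=3
[1] MUL needs rd=2 wr=1: ok; after: ALU=2 MUL=0 MEM=1 BR=0, R=1, W=2
[2] MUL needs rd=1 wr=1: FU; after: ALU=2 MUL=0 MEM=1 BR=0, R=1, W=2
[3] ALU needs rd=2 wr=1: RD_PORT; after: ALU=2 MUL=0 MEM=1 BR=0, R=1, W=2
[4] MEM needs rd=2 wr=0: RD_PORT; after: ALU=2 MUL=0 MEM=1 BR=0, R=1, W=2
[5] ALU needs rd=2 wr=1: RD_PORT; after: ALU=2 MUL=0 MEM=1 BR=0, R=1, W=2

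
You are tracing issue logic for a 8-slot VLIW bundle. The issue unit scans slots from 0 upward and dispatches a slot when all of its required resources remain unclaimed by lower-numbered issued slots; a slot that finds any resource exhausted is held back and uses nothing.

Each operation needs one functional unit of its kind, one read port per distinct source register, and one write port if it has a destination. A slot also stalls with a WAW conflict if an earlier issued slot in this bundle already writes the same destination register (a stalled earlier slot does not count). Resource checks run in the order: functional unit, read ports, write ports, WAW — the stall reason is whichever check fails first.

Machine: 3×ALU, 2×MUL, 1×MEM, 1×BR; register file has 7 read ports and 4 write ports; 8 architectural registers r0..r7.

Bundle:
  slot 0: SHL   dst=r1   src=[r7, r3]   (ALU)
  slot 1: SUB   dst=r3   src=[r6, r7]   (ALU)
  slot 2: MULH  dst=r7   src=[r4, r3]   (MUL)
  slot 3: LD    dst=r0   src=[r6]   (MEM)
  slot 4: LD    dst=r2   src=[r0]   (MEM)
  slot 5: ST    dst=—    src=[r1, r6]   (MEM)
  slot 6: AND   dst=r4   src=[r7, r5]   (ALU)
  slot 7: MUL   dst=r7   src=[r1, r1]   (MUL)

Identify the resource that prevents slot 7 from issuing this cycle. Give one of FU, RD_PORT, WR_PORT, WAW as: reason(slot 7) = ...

reason(slot 7) = RD_PORT

[0] ALU needs rd=2 wr=1: ok; after: ALU=2 MUL=2 MEM=1 BR=1, R=5, W=3
[1] ALU needs rd=2 wr=1: ok; after: ALU=1 MUL=2 MEM=1 BR=1, R=3, W=2
[2] MUL needs rd=2 wr=1: ok; after: ALU=1 MUL=1 MEM=1 BR=1, R=1, W=1
[3] MEM needs rd=1 wr=1: ok; after: ALU=1 MUL=1 MEM=0 BR=1, R=0, W=0
[4] MEM needs rd=1 wr=1: FU; after: ALU=1 MUL=1 MEM=0 BR=1, R=0, W=0
[5] MEM needs rd=2 wr=0: FU; after: ALU=1 MUL=1 MEM=0 BR=1, R=0, W=0
[6] ALU needs rd=2 wr=1: RD_PORT; after: ALU=1 MUL=1 MEM=0 BR=1, R=0, W=0
[7] MUL needs rd=1 wr=1: RD_PORT; after: ALU=1 MUL=1 MEM=0 BR=1, R=0, W=0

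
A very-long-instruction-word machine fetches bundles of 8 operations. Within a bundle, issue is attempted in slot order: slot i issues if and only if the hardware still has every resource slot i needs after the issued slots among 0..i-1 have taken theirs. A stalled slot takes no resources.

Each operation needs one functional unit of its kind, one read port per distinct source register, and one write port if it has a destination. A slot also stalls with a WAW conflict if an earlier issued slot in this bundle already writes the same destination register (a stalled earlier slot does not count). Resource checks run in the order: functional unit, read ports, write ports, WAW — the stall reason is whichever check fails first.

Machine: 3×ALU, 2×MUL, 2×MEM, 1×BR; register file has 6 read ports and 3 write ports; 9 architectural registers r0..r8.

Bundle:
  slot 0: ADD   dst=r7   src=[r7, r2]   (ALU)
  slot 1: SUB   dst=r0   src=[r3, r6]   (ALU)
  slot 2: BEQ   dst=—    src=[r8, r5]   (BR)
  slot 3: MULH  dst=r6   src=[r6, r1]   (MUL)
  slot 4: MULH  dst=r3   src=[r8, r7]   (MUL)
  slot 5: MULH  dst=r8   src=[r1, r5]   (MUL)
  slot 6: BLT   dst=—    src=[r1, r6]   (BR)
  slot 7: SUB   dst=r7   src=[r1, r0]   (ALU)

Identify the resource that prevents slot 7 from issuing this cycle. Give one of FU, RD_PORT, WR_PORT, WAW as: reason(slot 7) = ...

reason(slot 7) = RD_PORT

slot 0 (ALU): ISSUE — free A2,Mu2,Ld2,B1 rp4 wp2
slot 1 (ALU): ISSUE — free A1,Mu2,Ld2,B1 rp2 wp1
slot 2 (BR): ISSUE — free A1,Mu2,Ld2,B0 rp0 wp1
slot 3 (MUL): stall RD_PORT — free A1,Mu2,Ld2,B0 rp0 wp1
slot 4 (MUL): stall RD_PORT — free A1,Mu2,Ld2,B0 rp0 wp1
slot 5 (MUL): stall RD_PORT — free A1,Mu2,Ld2,B0 rp0 wp1
slot 6 (BR): stall FU — free A1,Mu2,Ld2,B0 rp0 wp1
slot 7 (ALU): stall RD_PORT — free A1,Mu2,Ld2,B0 rp0 wp1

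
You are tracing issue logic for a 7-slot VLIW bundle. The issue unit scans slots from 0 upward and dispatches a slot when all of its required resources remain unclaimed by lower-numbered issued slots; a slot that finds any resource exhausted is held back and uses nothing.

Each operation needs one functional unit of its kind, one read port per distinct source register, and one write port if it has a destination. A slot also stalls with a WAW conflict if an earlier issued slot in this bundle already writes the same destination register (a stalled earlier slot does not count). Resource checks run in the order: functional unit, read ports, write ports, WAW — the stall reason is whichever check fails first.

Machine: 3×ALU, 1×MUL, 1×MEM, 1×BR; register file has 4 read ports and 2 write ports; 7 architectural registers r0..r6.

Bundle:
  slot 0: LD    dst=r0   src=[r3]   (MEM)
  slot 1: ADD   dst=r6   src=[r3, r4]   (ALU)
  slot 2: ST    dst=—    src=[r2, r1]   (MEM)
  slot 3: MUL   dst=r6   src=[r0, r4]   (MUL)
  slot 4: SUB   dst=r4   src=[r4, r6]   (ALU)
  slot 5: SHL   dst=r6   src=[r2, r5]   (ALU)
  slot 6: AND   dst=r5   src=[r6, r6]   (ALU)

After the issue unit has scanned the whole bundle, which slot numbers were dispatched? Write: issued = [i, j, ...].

issued = [0, 1]

(0) want 1×MEM +1rd +1wr — yes → AL3|MU1|ME0|BR1|rd3|wr1
(1) want 1×ALU +2rd +1wr — yes → AL2|MU1|ME0|BR1|rd1|wr0
(2) want 1×MEM +2rd +0wr — FU → AL2|MU1|ME0|BR1|rd1|wr0
(3) want 1×MUL +2rd +1wr — RD_PORT → AL2|MU1|ME0|BR1|rd1|wr0
(4) want 1×ALU +2rd +1wr — RD_PORT → AL2|MU1|ME0|BR1|rd1|wr0
(5) want 1×ALU +2rd +1wr — RD_PORT → AL2|MU1|ME0|BR1|rd1|wr0
(6) want 1×ALU +1rd +1wr — WR_PORT → AL2|MU1|ME0|BR1|rd1|wr0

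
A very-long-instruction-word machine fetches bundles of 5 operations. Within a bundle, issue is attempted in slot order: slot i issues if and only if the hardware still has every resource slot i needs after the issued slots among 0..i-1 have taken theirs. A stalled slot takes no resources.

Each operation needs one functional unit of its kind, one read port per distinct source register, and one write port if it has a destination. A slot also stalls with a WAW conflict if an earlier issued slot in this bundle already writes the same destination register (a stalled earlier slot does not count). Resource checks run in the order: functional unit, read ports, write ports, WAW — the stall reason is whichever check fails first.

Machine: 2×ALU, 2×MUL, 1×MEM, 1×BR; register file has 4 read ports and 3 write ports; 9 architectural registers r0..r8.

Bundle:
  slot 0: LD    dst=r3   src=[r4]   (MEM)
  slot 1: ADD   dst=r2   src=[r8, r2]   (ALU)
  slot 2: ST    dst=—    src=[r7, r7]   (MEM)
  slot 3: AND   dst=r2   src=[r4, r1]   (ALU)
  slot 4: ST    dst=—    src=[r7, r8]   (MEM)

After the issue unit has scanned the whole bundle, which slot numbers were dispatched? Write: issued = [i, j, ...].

(0) want 1×MEM +1rd +1wr — yes → AL2|MU2|ME0|BR1|rd3|wr2
(1) want 1×ALU +2rd +1wr — yes → AL1|MU2|ME0|BR1|rd1|wr1
(2) want 1×MEM +1rd +0wr — FU → AL1|MU2|ME0|BR1|rd1|wr1
(3) want 1×ALU +2rd +1wr — RD_PORT → AL1|MU2|ME0|BR1|rd1|wr1
(4) want 1×MEM +2rd +0wr — FU → AL1|MU2|ME0|BR1|rd1|wr1

issued = [0, 1]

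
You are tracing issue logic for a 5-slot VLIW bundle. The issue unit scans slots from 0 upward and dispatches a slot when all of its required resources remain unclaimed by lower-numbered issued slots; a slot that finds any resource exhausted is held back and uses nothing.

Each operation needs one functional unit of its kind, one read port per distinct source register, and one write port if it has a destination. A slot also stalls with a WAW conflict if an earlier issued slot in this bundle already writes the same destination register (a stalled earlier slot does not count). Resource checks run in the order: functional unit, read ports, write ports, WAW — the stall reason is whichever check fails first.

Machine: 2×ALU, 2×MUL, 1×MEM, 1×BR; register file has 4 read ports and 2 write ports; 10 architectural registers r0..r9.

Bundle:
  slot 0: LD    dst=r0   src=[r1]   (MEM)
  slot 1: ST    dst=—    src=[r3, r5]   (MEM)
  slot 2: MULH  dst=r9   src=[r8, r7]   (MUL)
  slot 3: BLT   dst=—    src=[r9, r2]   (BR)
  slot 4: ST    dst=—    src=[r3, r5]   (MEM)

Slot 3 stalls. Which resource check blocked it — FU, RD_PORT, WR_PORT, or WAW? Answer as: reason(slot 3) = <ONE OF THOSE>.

#0 MEM src=r1 dispatched  <A:2 Mu:2 Ld:0 B:1 rd:3 wr:1>
#1 MEM src=r3,r5 held:FU  <A:2 Mu:2 Ld:0 B:1 rd:3 wr:1>
#2 MUL src=r8,r7 dispatched  <A:2 Mu:1 Ld:0 B:1 rd:1 wr:0>
#3 BR src=r9,r2 held:RD_PORT  <A:2 Mu:1 Ld:0 B:1 rd:1 wr:0>
#4 MEM src=r3,r5 held:FU  <A:2 Mu:1 Ld:0 B:1 rd:1 wr:0>

reason(slot 3) = RD_PORT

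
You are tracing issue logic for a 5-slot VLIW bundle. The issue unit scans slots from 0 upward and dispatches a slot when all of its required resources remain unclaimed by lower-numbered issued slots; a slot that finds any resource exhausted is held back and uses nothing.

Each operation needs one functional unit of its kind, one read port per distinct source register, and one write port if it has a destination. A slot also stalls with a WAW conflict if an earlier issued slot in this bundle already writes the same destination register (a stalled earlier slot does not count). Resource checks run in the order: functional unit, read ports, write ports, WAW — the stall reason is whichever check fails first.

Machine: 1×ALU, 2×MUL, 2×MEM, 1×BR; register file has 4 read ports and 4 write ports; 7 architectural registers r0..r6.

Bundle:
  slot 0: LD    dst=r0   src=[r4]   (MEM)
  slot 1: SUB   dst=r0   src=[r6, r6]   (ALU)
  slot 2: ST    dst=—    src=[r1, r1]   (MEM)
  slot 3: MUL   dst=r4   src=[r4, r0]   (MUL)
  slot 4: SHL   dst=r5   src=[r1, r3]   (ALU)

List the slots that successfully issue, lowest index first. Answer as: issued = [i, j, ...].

issued = [0, 2, 3]

#0 MEM src=r4 dispatched  <A:1 Mu:2 Ld:1 B:1 rd:3 wr:3>
#1 ALU src=r6,r6 held:WAW  <A:1 Mu:2 Ld:1 B:1 rd:3 wr:3>
#2 MEM src=r1,r1 dispatched  <A:1 Mu:2 Ld:0 B:1 rd:2 wr:3>
#3 MUL src=r4,r0 dispatched  <A:1 Mu:1 Ld:0 B:1 rd:0 wr:2>
#4 ALU src=r1,r3 held:RD_PORT  <A:1 Mu:1 Ld:0 B:1 rd:0 wr:2>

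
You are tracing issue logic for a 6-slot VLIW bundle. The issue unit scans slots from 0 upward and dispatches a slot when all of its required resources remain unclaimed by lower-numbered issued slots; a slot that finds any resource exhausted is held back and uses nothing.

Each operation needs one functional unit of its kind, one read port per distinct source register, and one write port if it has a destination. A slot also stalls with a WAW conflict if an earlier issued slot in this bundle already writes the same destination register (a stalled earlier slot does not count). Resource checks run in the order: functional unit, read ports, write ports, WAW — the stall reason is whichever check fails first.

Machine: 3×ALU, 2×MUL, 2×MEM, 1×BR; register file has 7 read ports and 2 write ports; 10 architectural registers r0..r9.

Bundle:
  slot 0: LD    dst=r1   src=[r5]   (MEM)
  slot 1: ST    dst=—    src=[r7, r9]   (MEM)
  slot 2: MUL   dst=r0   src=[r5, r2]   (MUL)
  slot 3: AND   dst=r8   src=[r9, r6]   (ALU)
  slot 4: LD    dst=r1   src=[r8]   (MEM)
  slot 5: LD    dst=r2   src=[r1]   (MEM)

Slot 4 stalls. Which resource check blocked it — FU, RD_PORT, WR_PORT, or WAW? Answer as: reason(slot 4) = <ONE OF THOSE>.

  0. MEM→r1 ⇒ go  {3A/2Mu/1Ld/1B | 6r 1w}
  1. MEM ⇒ go  {3A/2Mu/0Ld/1B | 4r 1w}
  2. MUL→r0 ⇒ go  {3A/1Mu/0Ld/1B | 2r 0w}
  3. ALU→r8 ⇒ no(WR_PORT)  {3A/1Mu/0Ld/1B | 2r 0w}
  4. MEM→r1 ⇒ no(FU)  {3A/1Mu/0Ld/1B | 2r 0w}
  5. MEM→r2 ⇒ no(FU)  {3A/1Mu/0Ld/1B | 2r 0w}

reason(slot 4) = FU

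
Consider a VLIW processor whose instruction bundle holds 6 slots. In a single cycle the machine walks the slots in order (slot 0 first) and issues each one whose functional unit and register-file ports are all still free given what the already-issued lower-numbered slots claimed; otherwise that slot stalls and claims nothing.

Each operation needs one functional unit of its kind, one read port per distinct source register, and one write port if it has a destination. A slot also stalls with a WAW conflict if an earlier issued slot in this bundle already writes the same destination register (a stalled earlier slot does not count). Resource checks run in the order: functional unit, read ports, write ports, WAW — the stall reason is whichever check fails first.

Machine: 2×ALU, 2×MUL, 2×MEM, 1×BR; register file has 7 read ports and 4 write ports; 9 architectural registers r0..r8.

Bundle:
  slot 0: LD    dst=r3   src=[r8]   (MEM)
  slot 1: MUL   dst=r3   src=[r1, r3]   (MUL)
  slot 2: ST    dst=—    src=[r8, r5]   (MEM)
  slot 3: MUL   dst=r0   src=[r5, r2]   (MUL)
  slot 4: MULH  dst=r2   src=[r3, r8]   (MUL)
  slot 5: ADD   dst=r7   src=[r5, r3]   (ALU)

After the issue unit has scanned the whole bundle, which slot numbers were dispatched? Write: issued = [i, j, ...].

slot 0 (MEM): ISSUE — free A2,Mu2,Ld1,B1 rp6 wp3
slot 1 (MUL): stall WAW — free A2,Mu2,Ld1,B1 rp6 wp3
slot 2 (MEM): ISSUE — free A2,Mu2,Ld0,B1 rp4 wp3
slot 3 (MUL): ISSUE — free A2,Mu1,Ld0,B1 rp2 wp2
slot 4 (MUL): ISSUE — free A2,Mu0,Ld0,B1 rp0 wp1
slot 5 (ALU): stall RD_PORT — free A2,Mu0,Ld0,B1 rp0 wp1

issued = [0, 2, 3, 4]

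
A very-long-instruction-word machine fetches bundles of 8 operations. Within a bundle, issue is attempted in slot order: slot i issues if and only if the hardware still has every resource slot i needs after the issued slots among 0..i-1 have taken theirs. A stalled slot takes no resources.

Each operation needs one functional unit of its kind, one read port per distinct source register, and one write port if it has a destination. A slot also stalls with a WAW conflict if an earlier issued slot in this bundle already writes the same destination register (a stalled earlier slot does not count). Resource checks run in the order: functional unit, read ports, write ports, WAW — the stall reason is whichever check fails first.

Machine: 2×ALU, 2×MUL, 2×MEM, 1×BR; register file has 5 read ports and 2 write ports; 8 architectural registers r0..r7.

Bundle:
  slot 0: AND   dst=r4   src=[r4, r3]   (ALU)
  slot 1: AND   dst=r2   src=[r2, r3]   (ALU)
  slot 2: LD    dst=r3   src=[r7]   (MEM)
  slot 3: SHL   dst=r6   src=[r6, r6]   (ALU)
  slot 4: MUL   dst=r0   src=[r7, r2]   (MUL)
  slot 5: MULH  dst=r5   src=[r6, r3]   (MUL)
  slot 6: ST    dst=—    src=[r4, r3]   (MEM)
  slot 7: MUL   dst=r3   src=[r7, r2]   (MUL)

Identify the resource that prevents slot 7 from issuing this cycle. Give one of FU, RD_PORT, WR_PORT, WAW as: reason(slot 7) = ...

  0. ALU→r4 ⇒ go  {1A/2Mu/2Ld/1B | 3r 1w}
  1. ALU→r2 ⇒ go  {0A/2Mu/2Ld/1B | 1r 0w}
  2. MEM→r3 ⇒ no(WR_PORT)  {0A/2Mu/2Ld/1B | 1r 0w}
  3. ALU→r6 ⇒ no(FU)  {0A/2Mu/2Ld/1B | 1r 0w}
  4. MUL→r0 ⇒ no(RD_PORT)  {0A/2Mu/2Ld/1B | 1r 0w}
  5. MUL→r5 ⇒ no(RD_PORT)  {0A/2Mu/2Ld/1B | 1r 0w}
  6. MEM ⇒ no(RD_PORT)  {0A/2Mu/2Ld/1B | 1r 0w}
  7. MUL→r3 ⇒ no(RD_PORT)  {0A/2Mu/2Ld/1B | 1r 0w}

reason(slot 7) = RD_PORT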